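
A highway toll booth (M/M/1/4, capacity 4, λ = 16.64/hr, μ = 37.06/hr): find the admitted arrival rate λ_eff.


ρ = 0.4490; P_K = (1−ρ)ρ^4/(1−ρ^5) = 0.022811
λ_eff = λ(1 − P_K) = 16.64·(1 − 0.022811) = 16.64·0.977189 = 16.2604 /hr

Final: 16.2604 /hr


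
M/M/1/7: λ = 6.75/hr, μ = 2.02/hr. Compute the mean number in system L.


ρ = 6.75/2.02 = 3.3416
L = ρ[1 − (K+1)ρ^K + Kρ^(K+1)] / [(1−ρ)(1−ρ^(K+1))]
Numerator: 3.3416·(1 − 8·4652.290483 + 7·15546.020178) = 239273.523439
Denominator: (-2.3416)·(-15545.020178) = 36399.972992
L = 239273.523439/36399.972992 = 6.5735

Final: 6.5735


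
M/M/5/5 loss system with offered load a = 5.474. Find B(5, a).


B(c,a) = (a^c/c!) / Σ_{k=0}^{c} a^k/k!
a^5/5! = 40.958375
Σ terms (k=0..5): 1.00000 + 5.47400 + 14.98234 + 27.33777 + 37.41174 + 40.95838 = 127.164228
B = 40.958375/127.164228 = 0.322090

Final: 0.322090


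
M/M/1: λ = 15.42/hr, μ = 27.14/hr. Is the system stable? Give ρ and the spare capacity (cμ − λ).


Total capacity cμ = 1·27.14 = 27.14/hr
ρ = λ/(cμ) = 15.42/27.14 = 0.5682
Stable ⇔ ρ < 1: YES
Spare capacity = cμ − λ = 27.14 − 15.42 = 11.72/hr

Final: ρ = 0.5682; stable; margin = 11.72/hr


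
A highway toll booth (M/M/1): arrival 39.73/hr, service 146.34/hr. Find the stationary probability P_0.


ρ = 39.73/146.34 = 0.2715
P_n = (1−ρ)·ρ^n = (1 − 0.2715)·0.2715^0 = 0.7285·1.000000 = 0.728509

Final: 0.728509


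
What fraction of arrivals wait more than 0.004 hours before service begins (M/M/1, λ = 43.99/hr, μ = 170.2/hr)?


ρ = 43.99/170.2 = 0.2585
P(Wq > t) = ρ·e^{−(μ−λ)t} = 0.2585·e^{−0.5048}
= 0.2585·0.603602 = 0.156007

Final: 0.156007


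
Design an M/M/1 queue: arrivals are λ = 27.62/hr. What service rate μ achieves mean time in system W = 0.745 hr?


W = 1/(μ−λ) ⇒ μ − λ = 1/W = 1/0.745 = 1.3423
μ = λ + 1/W = 27.62 + 1.3423 = 28.9623 per hr

Final: 28.9623 /hr


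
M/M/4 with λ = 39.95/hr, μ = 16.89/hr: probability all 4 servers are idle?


a = λ/μ = 39.95/16.89 = 2.3653; ρ = a/c = 0.5913
Σ_{k=0}^{3} a^k/k! (terms k=0..3) = 1.00000 + 2.36530 + 2.79733 + 2.20552 = 8.36815
Tail: a^4/(4!(1−ρ)) = 31.30030/(24·0.4087) = 3.19125
P₀ = 1/(8.36815 + 3.19125) = 1/11.55940 = 0.086510

Final: 0.086510


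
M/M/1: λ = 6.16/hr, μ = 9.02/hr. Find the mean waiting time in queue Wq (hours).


ρ = 6.16/9.02 = 0.6829
Wq = ρ/(μ−λ) = 0.6829/(9.02 − 6.16) = 0.6829/2.86 = 0.2388 hr

Final: 0.2388 hr


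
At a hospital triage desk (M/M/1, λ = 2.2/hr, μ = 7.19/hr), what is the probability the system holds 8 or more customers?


ρ = 2.2/7.19 = 0.3060
P(N ≥ n) = ρ^n = 0.3060^8 = 0.00007683

Final: 0.00007683


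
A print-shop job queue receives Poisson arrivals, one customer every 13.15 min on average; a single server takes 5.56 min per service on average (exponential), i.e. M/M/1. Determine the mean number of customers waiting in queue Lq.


λ = 60/13.15 = 4.5627 /hr
μ = 60/5.56 = 10.7914 /hr
ρ = λ/μ = 4.5627/10.7914 = 0.4228
Lq = ρ²/(1−ρ) = 0.1788/0.5772 = 0.3097

Final: 0.3097


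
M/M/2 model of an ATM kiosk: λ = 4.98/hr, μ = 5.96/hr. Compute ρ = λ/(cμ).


ρ = λ/(cμ) = 4.98/(2·5.96) = 4.98/11.92 = 0.4178

Final: 0.4178


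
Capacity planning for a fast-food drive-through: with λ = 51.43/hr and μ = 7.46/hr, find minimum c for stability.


Stability requires cμ > λ ⇔ c > λ/μ.
λ/μ = 51.43/7.46 = 6.8941
Minimum integer c = ⌊6.8941⌋ + 1 = 7
Check: 7·7.46 = 52.22 > 51.43, while 6·7.46 = 44.76 ≤ 51.43

Final: 7 servers


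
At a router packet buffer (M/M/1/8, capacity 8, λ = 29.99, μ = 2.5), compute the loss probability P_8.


ρ = λ/μ = 29.99/2.5 = 11.9960
P_K = (1−ρ)ρ^K/(1−ρ^(K+1)) = (-10.9960·428836414.973389)/(1 − 5144321634.020777)
= -4715485219.047387/-5144321633.020777 = 0.916639

Final: 0.916639


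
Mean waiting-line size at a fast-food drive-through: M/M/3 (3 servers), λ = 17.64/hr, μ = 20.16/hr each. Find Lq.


a = λ/μ = 0.8750; ρ = a/3 = 0.2917
P₀ = 0.414003
Lq = P₀·a^c·ρ / (c!·(1−ρ)²) = 0.414003·0.66992·0.2917/(6·0.50174)
= 0.02687

Final: 0.02687


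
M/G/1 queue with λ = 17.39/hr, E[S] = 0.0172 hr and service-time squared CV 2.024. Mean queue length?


ρ = λ·E[S] = 17.39·0.0172 = 0.2991
Lq = ρ²(1+C_s²)/(2(1−ρ)) = 0.08947·(1+2.024)/(2·0.7009)
= 0.08947·3.0240/1.4018 = 0.19300

Final: 0.19300


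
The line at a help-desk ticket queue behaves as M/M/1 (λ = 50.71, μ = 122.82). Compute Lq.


ρ = 50.71/122.82 = 0.4129
Lq = ρ²/(1−ρ) = 0.1705/0.5871 = 0.2904

Final: 0.2904


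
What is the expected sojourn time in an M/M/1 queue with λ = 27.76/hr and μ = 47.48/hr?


W = 1/(μ−λ) = 1/(47.48 − 27.76) = 1/19.72 = 0.05071 hr

Final: 0.05071 hr


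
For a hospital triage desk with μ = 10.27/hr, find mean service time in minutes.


Mean service time = 1/μ = 1/10.27 hour = 0.09737 hour
In minutes: 0.09737 × 60 = 5.8423 min

Final: 5.8423 min


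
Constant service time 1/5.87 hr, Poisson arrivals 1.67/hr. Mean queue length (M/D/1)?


ρ = 1.67/5.87 = 0.2845
M/D/1: Lq = ρ²/(2(1−ρ)) = 0.08094/(2·0.7155) = 0.05656

Final: 0.05656


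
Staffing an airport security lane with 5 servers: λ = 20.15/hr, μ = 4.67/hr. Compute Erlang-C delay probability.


a = λ/μ = 4.3148; ρ = a/5 = 0.8630
P₀ = 0.007497 (from M/M/c formula)
C(c,a) = [a^c/(c!(1−ρ))]·P₀ = [1495.51526/(120·0.1370)]·0.007497
= 90.93823·0.007497 = 0.681738

Final: 0.681738


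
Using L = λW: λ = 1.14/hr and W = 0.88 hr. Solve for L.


L = λW = 1.14·0.88 = 1.0032

Final: 1.0032


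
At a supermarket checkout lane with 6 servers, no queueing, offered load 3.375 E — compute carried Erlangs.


B(6,3.375) = 0.074410 (Erlang-B)
Carried load = a(1 − B) = 3.375·(1 − 0.074410) = 3.375·0.925590 = 3.1239 E

Final: 3.1239 Erlangs


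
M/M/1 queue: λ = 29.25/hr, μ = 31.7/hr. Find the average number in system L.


ρ = λ/μ = 29.25/31.7 = 0.9227
L = ρ/(1−ρ) = 0.9227/(1 − 0.9227) = 0.9227/0.07729 = 11.9388

Final: 11.9388


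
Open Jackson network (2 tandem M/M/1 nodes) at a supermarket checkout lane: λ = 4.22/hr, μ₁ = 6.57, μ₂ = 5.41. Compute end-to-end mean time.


Each node sees arrival rate λ = 4.22/hr (tandem ⇒ throughput preserved).
W₁ = 1/(μ₁−λ) = 1/(6.57−4.22) = 0.42553 hr
W₂ = 1/(μ₂−λ) = 1/(5.41−4.22) = 0.84034 hr
W_total = W₁ + W₂ = 0.42553 + 0.84034 = 1.26587 hr

Final: 1.26587 hr


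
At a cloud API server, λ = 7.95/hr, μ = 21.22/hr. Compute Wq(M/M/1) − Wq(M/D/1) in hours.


ρ = 7.95/21.22 = 0.3746
Wq(M/M/1) = ρ/(μ−λ) = 0.3746/13.27 = 0.02823 hr
Wq(M/D/1) = ρ/(2(μ−λ)) = 0.01412 hr
Savings = 0.02823 − 0.01412 = 0.01412 hr

Final: 0.01412 hr


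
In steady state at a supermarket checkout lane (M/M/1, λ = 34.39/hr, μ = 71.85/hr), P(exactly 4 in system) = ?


ρ = 34.39/71.85 = 0.4786
P_n = (1−ρ)·ρ^n = (1 − 0.4786)·0.4786^4 = 0.5214·0.052483 = 0.027363

Final: 0.027363


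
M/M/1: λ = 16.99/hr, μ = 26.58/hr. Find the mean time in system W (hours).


W = 1/(μ−λ) = 1/(26.58 − 16.99) = 1/9.59 = 0.1043 hr

Final: 0.1043 hr


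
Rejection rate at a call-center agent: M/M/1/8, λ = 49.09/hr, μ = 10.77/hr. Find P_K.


ρ = λ/μ = 49.09/10.77 = 4.5580
P_K = (1−ρ)ρ^K/(1−ρ^(K+1)) = (-3.5580·186302.477550)/(1 − 849172.574088)
= -662870.096538/-849171.574088 = 0.780608

Final: 0.780608


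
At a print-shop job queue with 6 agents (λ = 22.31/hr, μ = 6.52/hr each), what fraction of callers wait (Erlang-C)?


a = λ/μ = 3.4218; ρ = a/6 = 0.5703
P₀ = 0.031483 (from M/M/c formula)
C(c,a) = [a^c/(c!(1−ρ))]·P₀ = [1605.13604/(720·0.4297)]·0.031483
= 5.18813·0.031483 = 0.163340

Final: 0.163340


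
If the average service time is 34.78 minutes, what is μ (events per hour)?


μ = 1/(service time) in consistent units.
1 hour = 60 min, so μ = 60/34.78 = 1.7251 per hour

Final: 1.7251 /hr


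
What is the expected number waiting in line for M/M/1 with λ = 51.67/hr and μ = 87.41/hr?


ρ = 51.67/87.41 = 0.5911
Lq = ρ²/(1−ρ) = 0.3494/0.4089 = 0.8546

Final: 0.8546


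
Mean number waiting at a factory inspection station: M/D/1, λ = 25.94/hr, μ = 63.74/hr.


ρ = 25.94/63.74 = 0.4070
M/D/1: Lq = ρ²/(2(1−ρ)) = 0.1656/(2·0.5930) = 0.13964

Final: 0.13964


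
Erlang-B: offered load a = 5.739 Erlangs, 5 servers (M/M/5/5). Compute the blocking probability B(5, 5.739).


B(c,a) = (a^c/c!) / Σ_{k=0}^{c} a^k/k!
a^5/5! = 51.879989
Σ terms (k=0..5): 1.00000 + 5.73900 + 16.46806 + 31.50340 + 45.19950 + 51.87999 = 151.789952
B = 51.879989/151.789952 = 0.341788

Final: 0.341788


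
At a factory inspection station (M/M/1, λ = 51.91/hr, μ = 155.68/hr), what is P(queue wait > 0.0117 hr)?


ρ = 51.91/155.68 = 0.3334
P(Wq > t) = ρ·e^{−(μ−λ)t} = 0.3334·e^{−1.2141}
= 0.3334·0.296975 = 0.099023

Final: 0.099023


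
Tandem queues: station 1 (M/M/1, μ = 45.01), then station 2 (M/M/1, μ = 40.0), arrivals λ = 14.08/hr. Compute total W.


Each node sees arrival rate λ = 14.08/hr (tandem ⇒ throughput preserved).
W₁ = 1/(μ₁−λ) = 1/(45.01−14.08) = 0.03233 hr
W₂ = 1/(μ₂−λ) = 1/(40.0−14.08) = 0.03858 hr
W_total = W₁ + W₂ = 0.03233 + 0.03858 = 0.07091 hr

Final: 0.07091 hr


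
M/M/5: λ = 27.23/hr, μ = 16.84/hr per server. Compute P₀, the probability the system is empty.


a = λ/μ = 27.23/16.84 = 1.6170; ρ = a/c = 0.3234
Σ_{k=0}^{4} a^k/k! (terms k=0..4) = 1.00000 + 1.61698 + 1.30732 + 0.70464 + 0.28485 = 4.91378
Tail: a^5/(5!(1−ρ)) = 11.05421/(120·0.6766) = 0.13615
P₀ = 1/(4.91378 + 0.13615) = 1/5.04993 = 0.198022

Final: 0.198022


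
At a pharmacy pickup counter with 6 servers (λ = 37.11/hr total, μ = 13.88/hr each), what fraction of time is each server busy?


ρ = λ/(cμ) = 37.11/(6·13.88) = 37.11/83.28 = 0.4456

Final: 0.4456


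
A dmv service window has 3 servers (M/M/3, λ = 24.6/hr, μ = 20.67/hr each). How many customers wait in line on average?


a = λ/μ = 1.1901; ρ = a/3 = 0.3967
P₀ = 0.297262
Lq = P₀·a^c·ρ / (c!·(1−ρ)²) = 0.297262·1.68571·0.3967/(6·0.36396)
= 0.09103

Final: 0.09103


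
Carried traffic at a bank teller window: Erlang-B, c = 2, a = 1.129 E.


B(2,1.129) = 0.230386 (Erlang-B)
Carried load = a(1 − B) = 1.129·(1 − 0.230386) = 1.129·0.769614 = 0.8689 E

Final: 0.8689 Erlangs


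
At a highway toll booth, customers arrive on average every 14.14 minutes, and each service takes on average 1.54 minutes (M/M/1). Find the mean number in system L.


λ = 60/14.14 = 4.2433 /hr
μ = 60/1.54 = 38.9610 /hr
ρ = λ/μ = 4.2433/38.9610 = 0.1089
L = ρ/(1−ρ) = 0.1089/0.8911 = 0.1222

Final: 0.1222


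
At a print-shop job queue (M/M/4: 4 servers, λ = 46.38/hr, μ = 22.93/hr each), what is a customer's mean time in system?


a = 2.0227; ρ = 0.5057; P₀ = 0.127253
Lq = P₀·a^c·ρ/(c!(1−ρ)²) = 0.18365
Wq = Lq/λ = 0.18365/46.38 = 0.003960 hr
W = Wq + 1/μ = 0.003960 + 0.04361 = 0.04757 hr

Final: 0.04757 hr


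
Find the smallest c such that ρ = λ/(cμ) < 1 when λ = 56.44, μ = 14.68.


Stability requires cμ > λ ⇔ c > λ/μ.
λ/μ = 56.44/14.68 = 3.8447
Minimum integer c = ⌊3.8447⌋ + 1 = 4
Check: 4·14.68 = 58.72 > 56.44, while 3·14.68 = 44.04 ≤ 56.44

Final: 4 servers


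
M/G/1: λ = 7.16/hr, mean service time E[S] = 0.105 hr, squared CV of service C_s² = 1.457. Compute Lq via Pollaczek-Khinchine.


ρ = λ·E[S] = 7.16·0.105 = 0.7518
Lq = ρ²(1+C_s²)/(2(1−ρ)) = 0.5652·(1+1.457)/(2·0.2482)
= 0.5652·2.4570/0.4964 = 2.79755

Final: 2.79755


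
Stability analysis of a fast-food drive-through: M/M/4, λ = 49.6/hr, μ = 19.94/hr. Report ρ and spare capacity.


Total capacity cμ = 4·19.94 = 79.76/hr
ρ = λ/(cμ) = 49.6/79.76 = 0.6219
Stable ⇔ ρ < 1: YES
Spare capacity = cμ − λ = 79.76 − 49.6 = 30.16/hr

Final: ρ = 0.6219; stable; margin = 30.16/hr


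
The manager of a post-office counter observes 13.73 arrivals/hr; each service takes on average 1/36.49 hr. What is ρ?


ρ = λ/μ = 13.73/36.49 = 0.3763

Final: 0.3763


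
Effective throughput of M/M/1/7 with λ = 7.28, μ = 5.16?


ρ = 1.4109; P_K = (1−ρ)ρ^7/(1−ρ^8) = 0.311021
λ_eff = λ(1 − P_K) = 7.28·(1 − 0.311021) = 7.28·0.688979 = 5.0158 /hr

Final: 5.0158 /hr


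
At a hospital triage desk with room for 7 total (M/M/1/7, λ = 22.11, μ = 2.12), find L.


ρ = 22.11/2.12 = 10.4292
L = ρ[1 − (K+1)ρ^K + Kρ^(K+1)] / [(1−ρ)(1−ρ^(K+1))]
Numerator: 10.4292·(1 − 8·13420545.584955 + 7·139966161.737430) = 9098460741.106216
Denominator: (-9.4292)·(-139966160.737430) = 1319775260.915669
L = 9098460741.106216/1319775260.915669 = 6.8939

Final: 6.8939


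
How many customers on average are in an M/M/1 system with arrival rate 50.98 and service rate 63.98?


ρ = λ/μ = 50.98/63.98 = 0.7968
L = ρ/(1−ρ) = 0.7968/(1 − 0.7968) = 0.7968/0.2032 = 3.9215

Final: 3.9215


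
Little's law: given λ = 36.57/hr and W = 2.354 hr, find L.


L = λW = 36.57·2.354 = 86.0858

Final: 86.0858


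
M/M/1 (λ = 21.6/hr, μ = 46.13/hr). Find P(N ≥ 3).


ρ = 21.6/46.13 = 0.4682
P(N ≥ n) = ρ^n = 0.4682^3 = 0.102662

Final: 0.102662


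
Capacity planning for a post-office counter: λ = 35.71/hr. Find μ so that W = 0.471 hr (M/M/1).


W = 1/(μ−λ) ⇒ μ − λ = 1/W = 1/0.471 = 2.1231
μ = λ + 1/W = 35.71 + 2.1231 = 37.8331 per hr

Final: 37.8331 /hr


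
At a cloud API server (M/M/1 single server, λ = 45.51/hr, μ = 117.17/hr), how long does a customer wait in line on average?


ρ = 45.51/117.17 = 0.3884
Wq = ρ/(μ−λ) = 0.3884/(117.17 − 45.51) = 0.3884/71.66 = 0.005420 hr

Final: 0.005420 hr


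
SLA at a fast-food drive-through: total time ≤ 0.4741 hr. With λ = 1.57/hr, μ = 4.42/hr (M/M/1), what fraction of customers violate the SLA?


W ~ Exponential(μ−λ) for M/M/1.
μ − λ = 4.42 − 1.57 = 2.8500
P(W > t) = e^{−(μ−λ)t} = e^{−1.3512} = 0.258933

Final: 0.258933


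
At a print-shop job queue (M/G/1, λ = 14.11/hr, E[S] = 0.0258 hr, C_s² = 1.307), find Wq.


ρ = λ·E[S] = 14.11·0.0258 = 0.3640
E[S²] = E[S]²(1+C_s²) = 0.0258²·(1+1.307) = 0.001536
Wq = λ·E[S²]/(2(1−ρ)) = 14.11·0.001536/(2·0.6360) = 0.01704 hr

Final: 0.01704 hr


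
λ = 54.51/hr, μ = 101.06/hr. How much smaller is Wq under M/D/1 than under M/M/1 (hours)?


ρ = 54.51/101.06 = 0.5394
Wq(M/M/1) = ρ/(μ−λ) = 0.5394/46.55 = 0.01159 hr
Wq(M/D/1) = ρ/(2(μ−λ)) = 0.005794 hr
Savings = 0.01159 − 0.005794 = 0.005794 hr

Final: 0.005794 hr


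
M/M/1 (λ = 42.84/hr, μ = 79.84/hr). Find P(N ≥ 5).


ρ = 42.84/79.84 = 0.5366
P(N ≥ n) = ρ^n = 0.5366^5 = 0.044478

Final: 0.044478


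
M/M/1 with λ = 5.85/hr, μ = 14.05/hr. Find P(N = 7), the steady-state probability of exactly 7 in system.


ρ = 5.85/14.05 = 0.4164
P_n = (1−ρ)·ρ^n = (1 − 0.4164)·0.4164^7 = 0.5836·0.002169 = 0.001266

Final: 0.001266


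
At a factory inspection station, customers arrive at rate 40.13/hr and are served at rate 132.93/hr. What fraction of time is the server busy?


ρ = λ/μ = 40.13/132.93 = 0.3019

Final: 0.3019


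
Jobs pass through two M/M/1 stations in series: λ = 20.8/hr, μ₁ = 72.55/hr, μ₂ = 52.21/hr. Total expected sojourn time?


Each node sees arrival rate λ = 20.8/hr (tandem ⇒ throughput preserved).
W₁ = 1/(μ₁−λ) = 1/(72.55−20.8) = 0.01932 hr
W₂ = 1/(μ₂−λ) = 1/(52.21−20.8) = 0.03184 hr
W_total = W₁ + W₂ = 0.01932 + 0.03184 = 0.05116 hr

Final: 0.05116 hr


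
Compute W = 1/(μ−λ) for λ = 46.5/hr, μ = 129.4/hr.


W = 1/(μ−λ) = 1/(129.4 − 46.5) = 1/82.90 = 0.01206 hr

Final: 0.01206 hr


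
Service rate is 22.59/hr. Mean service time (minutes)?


Mean service time = 1/μ = 1/22.59 hour = 0.04427 hour
In minutes: 0.04427 × 60 = 2.6560 min

Final: 2.6560 min


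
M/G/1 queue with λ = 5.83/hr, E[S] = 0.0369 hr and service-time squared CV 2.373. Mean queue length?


ρ = λ·E[S] = 5.83·0.0369 = 0.2151
Lq = ρ²(1+C_s²)/(2(1−ρ)) = 0.04628·(1+2.373)/(2·0.7849)
= 0.04628·3.3730/1.5697 = 0.09944

Final: 0.09944


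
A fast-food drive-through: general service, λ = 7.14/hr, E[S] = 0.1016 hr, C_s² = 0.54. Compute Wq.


ρ = λ·E[S] = 7.14·0.1016 = 0.7254
E[S²] = E[S]²(1+C_s²) = 0.1016²·(1+0.54) = 0.015897
Wq = λ·E[S²]/(2(1−ρ)) = 7.14·0.015897/(2·0.2746) = 0.20669 hr

Final: 0.20669 hr


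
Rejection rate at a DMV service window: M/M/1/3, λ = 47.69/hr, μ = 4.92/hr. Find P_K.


ρ = λ/μ = 47.69/4.92 = 9.6931
P_K = (1−ρ)ρ^K/(1−ρ^(K+1)) = (-8.6931·910.723743)/(1 − 8827.726688)
= -7917.002945/-8826.726688 = 0.896935

Final: 0.896935


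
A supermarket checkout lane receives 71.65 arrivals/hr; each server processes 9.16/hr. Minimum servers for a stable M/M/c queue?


Stability requires cμ > λ ⇔ c > λ/μ.
λ/μ = 71.65/9.16 = 7.8221
Minimum integer c = ⌊7.8221⌋ + 1 = 8
Check: 8·9.16 = 73.28 > 71.65, while 7·9.16 = 64.12 ≤ 71.65

Final: 8 servers


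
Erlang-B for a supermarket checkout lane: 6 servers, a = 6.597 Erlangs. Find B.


B(c,a) = (a^c/c!) / Σ_{k=0}^{c} a^k/k!
a^6/6! = 114.484425
Σ terms (k=0..6): 1.00000 + 6.59700 + 21.76020 + 47.85069 + 78.91775 + 104.12408 + 114.48443 = 374.734149
B = 114.484425/374.734149 = 0.305508

Final: 0.305508


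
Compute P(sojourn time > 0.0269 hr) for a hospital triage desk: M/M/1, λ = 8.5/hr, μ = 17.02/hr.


W ~ Exponential(μ−λ) for M/M/1.
μ − λ = 17.02 − 8.5 = 8.5200
P(W > t) = e^{−(μ−λ)t} = e^{−0.2292} = 0.795179

Final: 0.795179


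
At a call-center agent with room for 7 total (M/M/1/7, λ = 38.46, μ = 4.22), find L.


ρ = 38.46/4.22 = 9.1137
L = ρ[1 − (K+1)ρ^K + Kρ^(K+1)] / [(1−ρ)(1−ρ^(K+1))]
Numerator: 9.1137·(1 − 8·5222492.230890 + 7·47596457.630340) = 2655701884.383854
Denominator: (-8.1137)·(-47596456.630340) = 386185468.014892
L = 2655701884.383854/386185468.014892 = 6.8768

Final: 6.8768


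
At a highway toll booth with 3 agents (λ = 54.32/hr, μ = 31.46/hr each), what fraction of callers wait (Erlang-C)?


a = λ/μ = 1.7266; ρ = a/3 = 0.5755
P₀ = 0.160294 (from M/M/c formula)
C(c,a) = [a^c/(c!(1−ρ))]·P₀ = [5.14758/(6·0.4245)]·0.160294
= 2.02125·0.160294 = 0.323995

Final: 0.323995


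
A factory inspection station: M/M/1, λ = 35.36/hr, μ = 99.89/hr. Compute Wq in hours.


ρ = 35.36/99.89 = 0.3540
Wq = ρ/(μ−λ) = 0.3540/(99.89 − 35.36) = 0.3540/64.53 = 0.005486 hr

Final: 0.005486 hr


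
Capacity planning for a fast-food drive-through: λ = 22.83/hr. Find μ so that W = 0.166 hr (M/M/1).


W = 1/(μ−λ) ⇒ μ − λ = 1/W = 1/0.166 = 6.0241
μ = λ + 1/W = 22.83 + 6.0241 = 28.8541 per hr

Final: 28.8541 /hr


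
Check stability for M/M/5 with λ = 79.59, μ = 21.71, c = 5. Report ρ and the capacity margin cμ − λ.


Total capacity cμ = 5·21.71 = 108.55/hr
ρ = λ/(cμ) = 79.59/108.55 = 0.7332
Stable ⇔ ρ < 1: YES
Spare capacity = cμ − λ = 108.55 − 79.59 = 28.96/hr

Final: ρ = 0.7332; stable; margin = 28.96/hr


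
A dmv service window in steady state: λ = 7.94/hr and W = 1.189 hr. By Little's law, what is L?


L = λW = 7.94·1.189 = 9.4407

Final: 9.4407


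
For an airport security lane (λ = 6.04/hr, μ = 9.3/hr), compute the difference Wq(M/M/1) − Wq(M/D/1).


ρ = 6.04/9.3 = 0.6495
Wq(M/M/1) = ρ/(μ−λ) = 0.6495/3.26 = 0.19922 hr
Wq(M/D/1) = ρ/(2(μ−λ)) = 0.09961 hr
Savings = 0.19922 − 0.09961 = 0.09961 hr

Final: 0.09961 hr


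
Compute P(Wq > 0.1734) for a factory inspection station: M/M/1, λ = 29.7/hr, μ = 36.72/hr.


ρ = 29.7/36.72 = 0.8088
P(Wq > t) = ρ·e^{−(μ−λ)t} = 0.8088·e^{−1.2173}
= 0.8088·0.296038 = 0.239442

Final: 0.239442


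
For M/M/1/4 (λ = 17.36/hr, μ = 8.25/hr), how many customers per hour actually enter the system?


ρ = 2.1042; P_K = (1−ρ)ρ^4/(1−ρ^5) = 0.537806
λ_eff = λ(1 − P_K) = 17.36·(1 − 0.537806) = 17.36·0.462194 = 8.0237 /hr

Final: 8.0237 /hr


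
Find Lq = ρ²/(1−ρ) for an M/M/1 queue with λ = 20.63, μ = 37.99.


ρ = 20.63/37.99 = 0.5430
Lq = ρ²/(1−ρ) = 0.2949/0.4570 = 0.6453

Final: 0.6453


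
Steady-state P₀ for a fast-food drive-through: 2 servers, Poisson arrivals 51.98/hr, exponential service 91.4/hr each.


a = λ/μ = 51.98/91.4 = 0.5687; ρ = a/c = 0.2844
Σ_{k=0}^{1} a^k/k! (terms k=0..1) = 1.00000 + 0.56871 = 1.56871
Tail: a^2/(2!(1−ρ)) = 0.32343/(2·0.7156) = 0.22597
P₀ = 1/(1.56871 + 0.22597) = 1/1.79468 = 0.557202

Final: 0.557202


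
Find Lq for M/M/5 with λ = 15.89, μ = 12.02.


a = λ/μ = 1.3220; ρ = a/5 = 0.2644
P₀ = 0.266398
Lq = P₀·a^c·ρ / (c!·(1−ρ)²) = 0.266398·4.03736·0.2644/(120·0.54112)
= 0.004379

Final: 0.004379


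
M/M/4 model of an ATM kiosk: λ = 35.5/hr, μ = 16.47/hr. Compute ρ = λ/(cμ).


ρ = λ/(cμ) = 35.5/(4·16.47) = 35.5/65.88 = 0.5389

Final: 0.5389


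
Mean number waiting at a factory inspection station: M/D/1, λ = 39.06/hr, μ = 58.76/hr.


ρ = 39.06/58.76 = 0.6647
M/D/1: Lq = ρ²/(2(1−ρ)) = 0.4419/(2·0.3353) = 0.65900

Final: 0.65900


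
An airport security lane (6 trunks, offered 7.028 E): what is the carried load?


B(6,7.028) = 0.333075 (Erlang-B)
Carried load = a(1 − B) = 7.028·(1 − 0.333075) = 7.028·0.666925 = 4.6871 E

Final: 4.6871 Erlangs


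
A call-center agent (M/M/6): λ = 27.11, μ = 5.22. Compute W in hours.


a = 5.1935; ρ = 0.8656; P₀ = 0.003251
Lq = P₀·a^c·ρ/(c!(1−ρ)²) = 4.24480
Wq = Lq/λ = 4.24480/27.11 = 0.15658 hr
W = Wq + 1/μ = 0.15658 + 0.19157 = 0.34815 hr

Final: 0.34815 hr


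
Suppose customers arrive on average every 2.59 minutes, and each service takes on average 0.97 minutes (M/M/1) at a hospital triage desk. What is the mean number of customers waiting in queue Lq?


λ = 60/2.59 = 23.1660 /hr
μ = 60/0.97 = 61.8557 /hr
ρ = λ/μ = 23.1660/61.8557 = 0.3745
Lq = ρ²/(1−ρ) = 0.1403/0.6255 = 0.2242

Final: 0.2242


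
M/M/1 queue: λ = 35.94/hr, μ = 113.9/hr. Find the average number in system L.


ρ = λ/μ = 35.94/113.9 = 0.3155
L = ρ/(1−ρ) = 0.3155/(1 − 0.3155) = 0.3155/0.6845 = 0.4610

Final: 0.4610


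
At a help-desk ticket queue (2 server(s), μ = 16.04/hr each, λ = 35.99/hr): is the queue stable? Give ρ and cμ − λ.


Total capacity cμ = 2·16.04 = 32.08/hr
ρ = λ/(cμ) = 35.99/32.08 = 1.1219
Stable ⇔ ρ < 1: NO
Spare capacity = cμ − λ = 32.08 − 35.99 = -3.91/hr

Final: ρ = 1.1219; unstable; margin = -3.91/hr


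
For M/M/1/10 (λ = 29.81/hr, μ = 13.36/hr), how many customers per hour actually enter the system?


ρ = 2.2313; P_K = (1−ρ)ρ^10/(1−ρ^11) = 0.551909
λ_eff = λ(1 − P_K) = 29.81·(1 − 0.551909) = 29.81·0.448091 = 13.3576 /hr

Final: 13.3576 /hr


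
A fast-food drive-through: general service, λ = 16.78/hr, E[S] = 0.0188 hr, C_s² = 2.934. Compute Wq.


ρ = λ·E[S] = 16.78·0.0188 = 0.3155
E[S²] = E[S]²(1+C_s²) = 0.0188²·(1+2.934) = 0.001390
Wq = λ·E[S²]/(2(1−ρ)) = 16.78·0.001390/(2·0.6845) = 0.01704 hr

Final: 0.01704 hr


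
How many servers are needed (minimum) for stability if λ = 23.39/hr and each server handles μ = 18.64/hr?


Stability requires cμ > λ ⇔ c > λ/μ.
λ/μ = 23.39/18.64 = 1.2548
Minimum integer c = ⌊1.2548⌋ + 1 = 2
Check: 2·18.64 = 37.28 > 23.39, while 1·18.64 = 18.64 ≤ 23.39

Final: 2 servers


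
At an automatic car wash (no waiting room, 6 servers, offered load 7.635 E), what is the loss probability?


B(c,a) = (a^c/c!) / Σ_{k=0}^{c} a^k/k!
a^6/6! = 275.119740
Σ terms (k=0..6): 1.00000 + 7.63500 + 29.14661 + 74.17813 + 141.58750 + 216.20412 + 275.11974 = 744.871102
B = 275.119740/744.871102 = 0.369352

Final: 0.369352


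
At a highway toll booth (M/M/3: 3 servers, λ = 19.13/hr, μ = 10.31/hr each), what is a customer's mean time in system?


a = 1.8555; ρ = 0.6185; P₀ = 0.135729
Lq = P₀·a^c·ρ/(c!(1−ρ)²) = 0.61408
Wq = Lq/λ = 0.61408/19.13 = 0.03210 hr
W = Wq + 1/μ = 0.03210 + 0.09699 = 0.12909 hr

Final: 0.12909 hr


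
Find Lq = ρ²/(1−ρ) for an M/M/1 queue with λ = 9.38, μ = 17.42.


ρ = 9.38/17.42 = 0.5385
Lq = ρ²/(1−ρ) = 0.2899/0.4615 = 0.6282

Final: 0.6282


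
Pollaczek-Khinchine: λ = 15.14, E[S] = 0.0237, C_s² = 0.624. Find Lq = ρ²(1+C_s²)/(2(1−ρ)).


ρ = λ·E[S] = 15.14·0.0237 = 0.3588
Lq = ρ²(1+C_s²)/(2(1−ρ)) = 0.1288·(1+0.624)/(2·0.6412)
= 0.1288·1.6240/1.2824 = 0.16305

Final: 0.16305


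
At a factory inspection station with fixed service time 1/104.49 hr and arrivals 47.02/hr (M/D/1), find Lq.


ρ = 47.02/104.49 = 0.4500
M/D/1: Lq = ρ²/(2(1−ρ)) = 0.2025/(2·0.5500) = 0.18409

Final: 0.18409


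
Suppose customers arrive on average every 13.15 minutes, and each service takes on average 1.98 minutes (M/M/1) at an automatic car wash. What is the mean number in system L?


λ = 60/13.15 = 4.5627 /hr
μ = 60/1.98 = 30.3030 /hr
ρ = λ/μ = 4.5627/30.3030 = 0.1506
L = ρ/(1−ρ) = 0.1506/0.8494 = 0.1773

Final: 0.1773


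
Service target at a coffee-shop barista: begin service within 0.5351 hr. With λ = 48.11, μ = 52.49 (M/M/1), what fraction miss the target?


ρ = 48.11/52.49 = 0.9166
P(Wq > t) = ρ·e^{−(μ−λ)t} = 0.9166·e^{−2.3437}
= 0.9166·0.095968 = 0.087960

Final: 0.087960


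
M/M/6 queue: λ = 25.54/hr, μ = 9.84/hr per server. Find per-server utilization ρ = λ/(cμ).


ρ = λ/(cμ) = 25.54/(6·9.84) = 25.54/59.04 = 0.4326

Final: 0.4326


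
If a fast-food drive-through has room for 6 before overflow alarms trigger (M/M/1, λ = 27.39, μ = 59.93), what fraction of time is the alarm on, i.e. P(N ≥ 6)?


ρ = 27.39/59.93 = 0.4570
P(N ≥ n) = ρ^n = 0.4570^6 = 0.009114

Final: 0.009114


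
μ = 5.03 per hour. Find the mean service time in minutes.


Mean service time = 1/μ = 1/5.03 hour = 0.19881 hour
In minutes: 0.19881 × 60 = 11.9284 min

Final: 11.9284 min


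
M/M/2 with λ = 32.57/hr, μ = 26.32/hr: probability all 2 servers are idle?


a = λ/μ = 32.57/26.32 = 1.2375; ρ = a/c = 0.6187
Σ_{k=0}^{1} a^k/k! (terms k=0..1) = 1.00000 + 1.23746 = 2.23746
Tail: a^2/(2!(1−ρ)) = 1.53131/(2·0.3813) = 2.00818
P₀ = 1/(2.23746 + 2.00818) = 1/4.24564 = 0.235536

Final: 0.235536


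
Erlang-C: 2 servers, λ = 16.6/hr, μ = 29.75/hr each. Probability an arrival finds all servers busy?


a = λ/μ = 0.5580; ρ = a/2 = 0.2790
P₀ = 0.563732 (from M/M/c formula)
C(c,a) = [a^c/(c!(1−ρ))]·P₀ = [0.31135/(2·0.7210)]·0.563732
= 0.21591·0.563732 = 0.121715

Final: 0.121715


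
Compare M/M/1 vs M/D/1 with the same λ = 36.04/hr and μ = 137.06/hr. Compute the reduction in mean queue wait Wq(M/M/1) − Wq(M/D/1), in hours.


ρ = 36.04/137.06 = 0.2630
Wq(M/M/1) = ρ/(μ−λ) = 0.2630/101.02 = 0.002603 hr
Wq(M/D/1) = ρ/(2(μ−λ)) = 0.001301 hr
Savings = 0.002603 − 0.001301 = 0.001301 hr

Final: 0.001301 hr


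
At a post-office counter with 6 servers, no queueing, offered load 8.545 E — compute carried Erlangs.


B(6,8.545) = 0.418317 (Erlang-B)
Carried load = a(1 − B) = 8.545·(1 − 0.418317) = 8.545·0.581683 = 4.9705 E

Final: 4.9705 Erlangs


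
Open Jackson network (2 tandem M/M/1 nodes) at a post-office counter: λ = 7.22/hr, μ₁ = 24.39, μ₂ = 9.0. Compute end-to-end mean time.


Each node sees arrival rate λ = 7.22/hr (tandem ⇒ throughput preserved).
W₁ = 1/(μ₁−λ) = 1/(24.39−7.22) = 0.05824 hr
W₂ = 1/(μ₂−λ) = 1/(9.0−7.22) = 0.56180 hr
W_total = W₁ + W₂ = 0.05824 + 0.56180 = 0.62004 hr

Final: 0.62004 hr


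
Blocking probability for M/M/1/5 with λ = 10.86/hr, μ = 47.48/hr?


ρ = λ/μ = 10.86/47.48 = 0.2287
P_K = (1−ρ)ρ^K/(1−ρ^(K+1)) = (0.7713·0.0006260)/(1 − 0.0001432)
= 0.0004828/0.999857 = 0.0004829

Final: 0.0004829


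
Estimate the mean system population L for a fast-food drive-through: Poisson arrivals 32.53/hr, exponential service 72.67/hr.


ρ = λ/μ = 32.53/72.67 = 0.4476
L = ρ/(1−ρ) = 0.4476/(1 − 0.4476) = 0.4476/0.5524 = 0.8104

Final: 0.8104


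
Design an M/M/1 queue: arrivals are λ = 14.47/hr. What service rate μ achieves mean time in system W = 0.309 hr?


W = 1/(μ−λ) ⇒ μ − λ = 1/W = 1/0.309 = 3.2362
μ = λ + 1/W = 14.47 + 3.2362 = 17.7062 per hr

Final: 17.7062 /hr


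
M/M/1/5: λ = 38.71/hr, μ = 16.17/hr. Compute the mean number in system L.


ρ = 38.71/16.17 = 2.3939
L = ρ[1 − (K+1)ρ^K + Kρ^(K+1)] / [(1−ρ)(1−ρ^(K+1))]
Numerator: 2.3939·(1 − 6·78.625923 + 5·188.225695) = 1126.044298
Denominator: (-1.3939)·(-187.225695) = 260.981271
L = 1126.044298/260.981271 = 4.3147

Final: 4.3147


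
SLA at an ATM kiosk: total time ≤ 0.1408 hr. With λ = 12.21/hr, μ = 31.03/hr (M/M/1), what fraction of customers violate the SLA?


W ~ Exponential(μ−λ) for M/M/1.
μ − λ = 31.03 − 12.21 = 18.8200
P(W > t) = e^{−(μ−λ)t} = e^{−2.6499} = 0.070661

Final: 0.070661


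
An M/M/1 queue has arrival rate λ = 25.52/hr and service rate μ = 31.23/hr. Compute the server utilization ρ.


ρ = λ/μ = 25.52/31.23 = 0.8172

Final: 0.8172


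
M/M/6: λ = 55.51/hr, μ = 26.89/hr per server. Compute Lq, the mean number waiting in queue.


a = λ/μ = 2.0643; ρ = a/6 = 0.3441
P₀ = 0.126675
Lq = P₀·a^c·ρ / (c!·(1−ρ)²) = 0.126675·77.38959·0.3441/(720·0.43026)
= 0.01089

Final: 0.01089


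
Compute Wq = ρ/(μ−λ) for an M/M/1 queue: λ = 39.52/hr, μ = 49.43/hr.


ρ = 39.52/49.43 = 0.7995
Wq = ρ/(μ−λ) = 0.7995/(49.43 − 39.52) = 0.7995/9.91 = 0.08068 hr

Final: 0.08068 hr


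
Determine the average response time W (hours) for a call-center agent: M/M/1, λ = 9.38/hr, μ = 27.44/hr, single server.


W = 1/(μ−λ) = 1/(27.44 − 9.38) = 1/18.06 = 0.05537 hr

Final: 0.05537 hr


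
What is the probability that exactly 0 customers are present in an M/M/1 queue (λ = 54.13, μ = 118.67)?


ρ = 54.13/118.67 = 0.4561
P_n = (1−ρ)·ρ^n = (1 − 0.4561)·0.4561^0 = 0.5439·1.000000 = 0.543861

Final: 0.543861


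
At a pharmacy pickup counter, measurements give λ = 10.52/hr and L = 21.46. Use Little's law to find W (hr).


W = L/λ = 21.46/10.52 = 2.0399 hr

Final: 2.0399 hr


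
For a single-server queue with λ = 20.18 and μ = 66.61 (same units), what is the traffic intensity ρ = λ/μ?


ρ = λ/μ = 20.18/66.61 = 0.3030

Final: 0.3030


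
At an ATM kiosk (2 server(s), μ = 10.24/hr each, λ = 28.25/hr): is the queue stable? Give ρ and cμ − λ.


Total capacity cμ = 2·10.24 = 20.48/hr
ρ = λ/(cμ) = 28.25/20.48 = 1.3794
Stable ⇔ ρ < 1: NO
Spare capacity = cμ − λ = 20.48 − 28.25 = -7.77/hr

Final: ρ = 1.3794; unstable; margin = -7.77/hr


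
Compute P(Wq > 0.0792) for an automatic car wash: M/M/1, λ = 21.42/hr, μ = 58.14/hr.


ρ = 21.42/58.14 = 0.3684
P(Wq > t) = ρ·e^{−(μ−λ)t} = 0.3684·e^{−2.9082}
= 0.3684·0.054573 = 0.020106

Final: 0.020106


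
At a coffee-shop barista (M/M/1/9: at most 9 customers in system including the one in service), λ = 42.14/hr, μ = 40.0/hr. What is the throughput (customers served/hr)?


ρ = 1.0535; P_K = (1−ρ)ρ^9/(1−ρ^10) = 0.125026
λ_eff = λ(1 − P_K) = 42.14·(1 − 0.125026) = 42.14·0.874974 = 36.8714 /hr

Final: 36.8714 /hr


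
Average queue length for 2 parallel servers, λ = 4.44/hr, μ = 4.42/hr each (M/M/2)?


a = λ/μ = 1.0045; ρ = a/2 = 0.5023
P₀ = 0.331325
Lq = P₀·a^c·ρ / (c!·(1−ρ)²) = 0.331325·1.00907·0.5023/(2·0.24774)
= 0.33890

Final: 0.33890


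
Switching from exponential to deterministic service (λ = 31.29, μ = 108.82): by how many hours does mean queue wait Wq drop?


ρ = 31.29/108.82 = 0.2875
Wq(M/M/1) = ρ/(μ−λ) = 0.2875/77.53 = 0.003709 hr
Wq(M/D/1) = ρ/(2(μ−λ)) = 0.001854 hr
Savings = 0.003709 − 0.001854 = 0.001854 hr

Final: 0.001854 hr


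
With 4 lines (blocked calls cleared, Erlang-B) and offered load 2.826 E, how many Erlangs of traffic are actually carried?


B(4,2.826) = 0.186648 (Erlang-B)
Carried load = a(1 − B) = 2.826·(1 − 0.186648) = 2.826·0.813352 = 2.2985 E

Final: 2.2985 Erlangs


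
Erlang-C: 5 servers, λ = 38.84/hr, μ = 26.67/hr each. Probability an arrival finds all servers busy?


a = λ/μ = 1.4563; ρ = a/5 = 0.2913
P₀ = 0.232777 (from M/M/c formula)
C(c,a) = [a^c/(c!(1−ρ))]·P₀ = [6.55060/(120·0.7087)]·0.232777
= 0.07702·0.232777 = 0.017929

Final: 0.017929


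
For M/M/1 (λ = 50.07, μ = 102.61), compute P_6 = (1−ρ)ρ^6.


ρ = 50.07/102.61 = 0.4880
P_n = (1−ρ)·ρ^n = (1 − 0.4880)·0.4880^6 = 0.5120·0.013500 = 0.006912

Final: 0.006912


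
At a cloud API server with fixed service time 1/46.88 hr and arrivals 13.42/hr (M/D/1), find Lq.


ρ = 13.42/46.88 = 0.2863
M/D/1: Lq = ρ²/(2(1−ρ)) = 0.08195/(2·0.7137) = 0.05741

Final: 0.05741


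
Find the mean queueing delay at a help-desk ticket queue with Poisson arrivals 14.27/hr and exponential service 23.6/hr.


ρ = 14.27/23.6 = 0.6047
Wq = ρ/(μ−λ) = 0.6047/(23.6 − 14.27) = 0.6047/9.33 = 0.06481 hr

Final: 0.06481 hr


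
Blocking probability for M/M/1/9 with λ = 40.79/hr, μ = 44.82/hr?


ρ = λ/μ = 40.79/44.82 = 0.9101
P_K = (1−ρ)ρ^K/(1−ρ^(K+1)) = (0.08992·0.428289)/(1 − 0.389779)
= 0.038510/0.610221 = 0.063108

Final: 0.063108


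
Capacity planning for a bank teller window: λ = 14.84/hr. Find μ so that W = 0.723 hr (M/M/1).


W = 1/(μ−λ) ⇒ μ − λ = 1/W = 1/0.723 = 1.3831
μ = λ + 1/W = 14.84 + 1.3831 = 16.2231 per hr

Final: 16.2231 /hr


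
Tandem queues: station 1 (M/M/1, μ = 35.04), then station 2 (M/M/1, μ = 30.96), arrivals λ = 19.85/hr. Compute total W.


Each node sees arrival rate λ = 19.85/hr (tandem ⇒ throughput preserved).
W₁ = 1/(μ₁−λ) = 1/(35.04−19.85) = 0.06583 hr
W₂ = 1/(μ₂−λ) = 1/(30.96−19.85) = 0.09001 hr
W_total = W₁ + W₂ = 0.06583 + 0.09001 = 0.15584 hr

Final: 0.15584 hr


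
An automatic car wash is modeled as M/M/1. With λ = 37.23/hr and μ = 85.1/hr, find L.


ρ = λ/μ = 37.23/85.1 = 0.4375
L = ρ/(1−ρ) = 0.4375/(1 − 0.4375) = 0.4375/0.5625 = 0.7777

Final: 0.7777


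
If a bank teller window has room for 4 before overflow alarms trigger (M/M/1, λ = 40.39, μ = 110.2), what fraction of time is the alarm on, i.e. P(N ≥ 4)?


ρ = 40.39/110.2 = 0.3665
P(N ≥ n) = ρ^n = 0.3665^4 = 0.018046

Final: 0.018046


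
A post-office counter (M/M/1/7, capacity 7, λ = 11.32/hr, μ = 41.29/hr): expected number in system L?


ρ = 11.32/41.29 = 0.2742
L = ρ[1 − (K+1)ρ^K + Kρ^(K+1)] / [(1−ρ)(1−ρ^(K+1))]
Numerator: 0.2742·(1 − 8·0.0001164 + 7·0.00003192) = 0.273964
Denominator: (0.7258)·(0.999968) = 0.725818
L = 0.273964/0.725818 = 0.3775

Final: 0.3775


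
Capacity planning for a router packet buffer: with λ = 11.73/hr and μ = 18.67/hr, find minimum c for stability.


Stability requires cμ > λ ⇔ c > λ/μ.
λ/μ = 11.73/18.67 = 0.6283
Minimum integer c = ⌊0.6283⌋ + 1 = 1
Check: 1·18.67 = 18.67 > 11.73, while 0·18.67 = 0.00 ≤ 11.73

Final: 1 servers


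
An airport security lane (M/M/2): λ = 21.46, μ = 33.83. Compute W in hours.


a = 0.6343; ρ = 0.3172; P₀ = 0.518402
Lq = P₀·a^c·ρ/(c!(1−ρ)²) = 0.07095
Wq = Lq/λ = 0.07095/21.46 = 0.003306 hr
W = Wq + 1/μ = 0.003306 + 0.02956 = 0.03287 hr

Final: 0.03287 hr


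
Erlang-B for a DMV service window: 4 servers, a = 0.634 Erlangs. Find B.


B(c,a) = (a^c/c!) / Σ_{k=0}^{c} a^k/k!
a^4/4! = 0.006732
Σ terms (k=0..4): 1.00000 + 0.63400 + 0.20098 + 0.04247 + 0.006732 = 1.884183
B = 0.006732/1.884183 = 0.003573

Final: 0.003573


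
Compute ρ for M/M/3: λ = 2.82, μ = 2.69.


ρ = λ/(cμ) = 2.82/(3·2.69) = 2.82/8.07 = 0.3494

Final: 0.3494


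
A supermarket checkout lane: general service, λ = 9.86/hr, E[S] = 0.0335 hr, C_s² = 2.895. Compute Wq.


ρ = λ·E[S] = 9.86·0.0335 = 0.3303
E[S²] = E[S]²(1+C_s²) = 0.0335²·(1+2.895) = 0.004371
Wq = λ·E[S²]/(2(1−ρ)) = 9.86·0.004371/(2·0.6697) = 0.03218 hr

Final: 0.03218 hr


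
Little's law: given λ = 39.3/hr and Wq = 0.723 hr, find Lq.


Lq = λWq = 39.3·0.723 = 28.4139

Final: 28.4139


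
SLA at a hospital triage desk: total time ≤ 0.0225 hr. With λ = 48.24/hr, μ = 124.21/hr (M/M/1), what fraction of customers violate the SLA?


W ~ Exponential(μ−λ) for M/M/1.
μ − λ = 124.21 − 48.24 = 75.9700
P(W > t) = e^{−(μ−λ)t} = e^{−1.7093} = 0.180988

Final: 0.180988


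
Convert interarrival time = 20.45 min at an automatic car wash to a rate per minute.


λ = 1/(interarrival time) in consistent units.
1 minute = 1 min, so λ = 1/20.45 = 0.04890 per minute

Final: 0.04890 /min


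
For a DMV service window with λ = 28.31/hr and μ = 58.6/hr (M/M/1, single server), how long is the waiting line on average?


ρ = 28.31/58.6 = 0.4831
Lq = ρ²/(1−ρ) = 0.2334/0.5169 = 0.4515

Final: 0.4515


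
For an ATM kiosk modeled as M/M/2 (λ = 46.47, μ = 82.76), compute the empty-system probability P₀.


a = λ/μ = 46.47/82.76 = 0.5615; ρ = a/c = 0.2808
Σ_{k=0}^{1} a^k/k! (terms k=0..1) = 1.00000 + 0.56150 = 1.56150
Tail: a^2/(2!(1−ρ)) = 0.31529/(2·0.7192) = 0.21918
P₀ = 1/(1.56150 + 0.21918) = 1/1.78068 = 0.561583

Final: 0.561583


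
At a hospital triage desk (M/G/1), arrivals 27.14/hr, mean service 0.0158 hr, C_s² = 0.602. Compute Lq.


ρ = λ·E[S] = 27.14·0.0158 = 0.4288
Lq = ρ²(1+C_s²)/(2(1−ρ)) = 0.1839·(1+0.602)/(2·0.5712)
= 0.1839·1.6020/1.1424 = 0.25786

Final: 0.25786


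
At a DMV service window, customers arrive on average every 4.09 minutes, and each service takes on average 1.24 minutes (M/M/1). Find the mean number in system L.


λ = 60/4.09 = 14.6699 /hr
μ = 60/1.24 = 48.3871 /hr
ρ = λ/μ = 14.6699/48.3871 = 0.3032
L = ρ/(1−ρ) = 0.3032/0.6968 = 0.4351

Final: 0.4351


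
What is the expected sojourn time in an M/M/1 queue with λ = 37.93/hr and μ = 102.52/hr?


W = 1/(μ−λ) = 1/(102.52 − 37.93) = 1/64.59 = 0.01548 hr

Final: 0.01548 hr


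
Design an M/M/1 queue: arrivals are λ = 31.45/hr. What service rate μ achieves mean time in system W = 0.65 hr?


W = 1/(μ−λ) ⇒ μ − λ = 1/W = 1/0.65 = 1.5385
μ = λ + 1/W = 31.45 + 1.5385 = 32.9885 per hr

Final: 32.9885 /hr


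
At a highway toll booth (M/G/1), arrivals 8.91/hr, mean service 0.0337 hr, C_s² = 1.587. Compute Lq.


ρ = λ·E[S] = 8.91·0.0337 = 0.3003
Lq = ρ²(1+C_s²)/(2(1−ρ)) = 0.09016·(1+1.587)/(2·0.6997)
= 0.09016·2.5870/1.3995 = 0.16667

Final: 0.16667


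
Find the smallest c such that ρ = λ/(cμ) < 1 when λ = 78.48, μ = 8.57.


Stability requires cμ > λ ⇔ c > λ/μ.
λ/μ = 78.48/8.57 = 9.1575
Minimum integer c = ⌊9.1575⌋ + 1 = 10
Check: 10·8.57 = 85.70 > 78.48, while 9·8.57 = 77.13 ≤ 78.48

Final: 10 servers


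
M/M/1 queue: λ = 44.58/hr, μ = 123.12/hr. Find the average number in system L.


ρ = λ/μ = 44.58/123.12 = 0.3621
L = ρ/(1−ρ) = 0.3621/(1 − 0.3621) = 0.3621/0.6379 = 0.5676

Final: 0.5676


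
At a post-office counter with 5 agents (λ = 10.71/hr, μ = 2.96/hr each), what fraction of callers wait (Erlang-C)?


a = λ/μ = 3.6182; ρ = a/5 = 0.7236
P₀ = 0.022272 (from M/M/c formula)
C(c,a) = [a^c/(c!(1−ρ))]·P₀ = [620.13865/(120·0.2764)]·0.022272
= 18.70019·0.022272 = 0.416481

Final: 0.416481
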